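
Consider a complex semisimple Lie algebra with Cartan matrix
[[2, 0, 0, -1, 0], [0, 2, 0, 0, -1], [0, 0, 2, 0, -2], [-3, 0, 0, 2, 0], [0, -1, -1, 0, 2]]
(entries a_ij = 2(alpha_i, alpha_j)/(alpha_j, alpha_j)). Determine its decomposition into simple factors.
The diagram associated to this matrix has two connected components: the simple roots {alpha_2, alpha_3, alpha_5} form a chain of 3 nodes with a double edge at one end; the terminal node there is the unique long simple root (C_3), and {alpha_1, alpha_4} form two nodes joined by a triple edge (G_2). A semisimple Lie algebra decomposes uniquely as the direct sum of simple ideals, one per connected component of its Dynkin diagram, so g ≅ C_3 ⊕ G_2 (dimension 21 + 14 = 35).

C3 ⊕ G2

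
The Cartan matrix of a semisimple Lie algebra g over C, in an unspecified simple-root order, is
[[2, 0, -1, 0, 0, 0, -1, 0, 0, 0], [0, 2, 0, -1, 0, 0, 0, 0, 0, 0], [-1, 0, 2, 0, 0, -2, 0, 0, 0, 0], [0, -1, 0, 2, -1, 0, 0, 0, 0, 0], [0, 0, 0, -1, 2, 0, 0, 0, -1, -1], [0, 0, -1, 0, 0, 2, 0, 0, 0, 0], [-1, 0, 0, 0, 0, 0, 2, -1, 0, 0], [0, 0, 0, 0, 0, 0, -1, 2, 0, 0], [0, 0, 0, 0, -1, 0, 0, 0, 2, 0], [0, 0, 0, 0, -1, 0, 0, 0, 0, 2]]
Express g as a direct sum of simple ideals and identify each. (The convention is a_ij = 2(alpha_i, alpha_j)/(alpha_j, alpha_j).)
B_5 + D_5

The diagram associated to this matrix has two connected components: the simple roots {alpha_1, alpha_3, alpha_6, alpha_7, alpha_8} form a chain of 5 nodes with a double edge at one end; the terminal node there is the unique short simple root (B_5), and {alpha_2, alpha_4, alpha_5, alpha_9, alpha_10} form a chain of 3 nodes with a fork of two nodes at one end (D_5). A semisimple Lie algebra decomposes uniquely as the direct sum of simple ideals, one per connected component of its Dynkin diagram, so g ≅ B_5 ⊕ D_5 (dimension 55 + 45 = 100).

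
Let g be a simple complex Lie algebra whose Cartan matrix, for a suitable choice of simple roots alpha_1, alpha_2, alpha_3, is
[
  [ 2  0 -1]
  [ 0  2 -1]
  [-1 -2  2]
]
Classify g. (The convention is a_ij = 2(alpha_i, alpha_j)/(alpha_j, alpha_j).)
type B_3

The matrix has rank 3 with 2's on the diagonal. Reading the off-diagonal entries as Dynkin edges (a single edge where a_ij = a_ji = -1; a double or triple edge where a_ij * a_ji = 2 or 3), the diagram is a chain of 3 nodes with a double edge at one end; the terminal node there is the unique short simple root (B_3). One simple-root ordering that puts it in standard form is (alpha_1, alpha_3, alpha_2). So the algebra is type B_3, i.e. so(7).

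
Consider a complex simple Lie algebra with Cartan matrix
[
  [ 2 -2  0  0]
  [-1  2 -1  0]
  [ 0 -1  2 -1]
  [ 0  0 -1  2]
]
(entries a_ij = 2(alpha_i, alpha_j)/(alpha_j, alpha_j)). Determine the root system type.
C_4 (sp(8))

The matrix has rank 4 with 2's on the diagonal. Reading the off-diagonal entries as Dynkin edges (a single edge where a_ij = a_ji = -1; a double or triple edge where a_ij * a_ji = 2 or 3), the diagram is a chain of 4 nodes with a double edge at one end; the terminal node there is the unique long simple root (C_4). One simple-root ordering that puts it in standard form is (alpha_4, alpha_3, alpha_2, alpha_1). So the algebra is type C_4, i.e. sp(8).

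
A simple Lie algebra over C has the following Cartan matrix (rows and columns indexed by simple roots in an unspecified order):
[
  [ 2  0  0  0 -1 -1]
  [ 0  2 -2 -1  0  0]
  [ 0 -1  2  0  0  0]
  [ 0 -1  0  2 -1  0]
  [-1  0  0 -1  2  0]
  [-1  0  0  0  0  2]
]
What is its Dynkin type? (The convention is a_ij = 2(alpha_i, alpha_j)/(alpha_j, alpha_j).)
type B_6

The matrix has rank 6 with 2's on the diagonal. Reading the off-diagonal entries as Dynkin edges (a single edge where a_ij = a_ji = -1; a double or triple edge where a_ij * a_ji = 2 or 3), the diagram is a chain of 6 nodes with a double edge at one end; the terminal node there is the unique short simple root (B_6). One simple-root ordering that puts it in standard form is (alpha_6, alpha_1, alpha_5, alpha_4, alpha_2, alpha_3). So the algebra is type B_6, i.e. so(13).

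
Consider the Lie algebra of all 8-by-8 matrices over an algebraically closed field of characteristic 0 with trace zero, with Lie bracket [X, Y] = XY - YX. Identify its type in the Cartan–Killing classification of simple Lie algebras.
This is sl(8), which has dimension 8^2 - 1 = 63 and rank 8 - 1 = 7 (a Cartan subalgebra is the diagonal traceless matrices). In the classification of classical Lie algebras, the special linear algebra sl(n+1) has type A_n; here n = 7, so the Dynkin diagram is a chain of 7 nodes with single edges (A_7). Hence the type is A_7.

A7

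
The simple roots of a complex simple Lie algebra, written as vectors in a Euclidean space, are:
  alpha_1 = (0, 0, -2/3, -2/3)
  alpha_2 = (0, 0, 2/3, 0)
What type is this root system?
Compute the Cartan integers a_ij = 2(alpha_i, alpha_j)/(alpha_j, alpha_j); the resulting 2x2 Cartan matrix is
[[2, -2], [-1, 2]].
The roots have two lengths (squared-length ratio 2:1); the short ones are alpha_{2}. The associated Dynkin diagram is a chain of 2 nodes with a double edge at one end; the terminal node there is the unique short simple root (B_2), so the type is B_2 (the algebra so(5)).

B2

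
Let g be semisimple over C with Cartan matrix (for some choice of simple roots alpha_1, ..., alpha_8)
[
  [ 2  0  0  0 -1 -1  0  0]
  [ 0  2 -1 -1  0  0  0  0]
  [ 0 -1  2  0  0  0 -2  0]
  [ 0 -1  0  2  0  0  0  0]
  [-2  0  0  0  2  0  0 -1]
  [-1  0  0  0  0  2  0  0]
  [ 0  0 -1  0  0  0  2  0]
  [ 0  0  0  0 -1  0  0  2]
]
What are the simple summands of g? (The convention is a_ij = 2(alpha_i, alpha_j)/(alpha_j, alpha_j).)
B_4 + F_4

The diagram associated to this matrix has two connected components: the simple roots {alpha_2, alpha_3, alpha_4, alpha_7} form a chain of 4 nodes with a double edge at one end; the terminal node there is the unique short simple root (B_4), and {alpha_1, alpha_5, alpha_6, alpha_8} form a chain of 4 nodes with a double edge between the middle two (F_4). A semisimple Lie algebra decomposes uniquely as the direct sum of simple ideals, one per connected component of its Dynkin diagram, so g ≅ B_4 ⊕ F_4 (dimension 36 + 52 = 88).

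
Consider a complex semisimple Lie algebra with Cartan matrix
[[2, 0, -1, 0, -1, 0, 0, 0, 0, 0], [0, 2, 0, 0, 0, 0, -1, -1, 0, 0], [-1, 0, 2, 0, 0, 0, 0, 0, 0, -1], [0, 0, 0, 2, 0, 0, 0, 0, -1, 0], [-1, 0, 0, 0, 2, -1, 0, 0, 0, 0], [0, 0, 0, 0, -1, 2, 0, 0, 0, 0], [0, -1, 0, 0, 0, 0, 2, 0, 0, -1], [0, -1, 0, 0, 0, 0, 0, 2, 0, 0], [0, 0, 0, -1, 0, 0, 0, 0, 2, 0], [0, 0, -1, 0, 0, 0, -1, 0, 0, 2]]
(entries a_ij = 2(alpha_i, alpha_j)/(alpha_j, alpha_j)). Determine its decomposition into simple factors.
The diagram associated to this matrix has two connected components: the simple roots {alpha_4, alpha_9} form a chain of 2 nodes with single edges (A_2), and {alpha_1, alpha_2, alpha_3, alpha_5, alpha_6, alpha_7, alpha_8, alpha_10} form a chain of 8 nodes with single edges (A_8). A semisimple Lie algebra decomposes uniquely as the direct sum of simple ideals, one per connected component of its Dynkin diagram, so g ≅ A_2 ⊕ A_8 (dimension 8 + 80 = 88).

A_2 + A_8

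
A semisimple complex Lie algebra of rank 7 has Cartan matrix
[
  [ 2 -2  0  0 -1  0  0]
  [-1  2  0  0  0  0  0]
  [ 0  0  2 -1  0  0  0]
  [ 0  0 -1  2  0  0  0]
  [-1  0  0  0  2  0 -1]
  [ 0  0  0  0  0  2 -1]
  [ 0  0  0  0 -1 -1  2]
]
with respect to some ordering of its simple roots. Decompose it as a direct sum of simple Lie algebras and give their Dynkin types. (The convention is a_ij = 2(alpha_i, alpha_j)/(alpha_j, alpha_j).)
A_2 (sl(3)) + B_5 (so(11))

The diagram associated to this matrix has two connected components: the simple roots {alpha_3, alpha_4} form a chain of 2 nodes with single edges (A_2), and {alpha_1, alpha_2, alpha_5, alpha_6, alpha_7} form a chain of 5 nodes with a double edge at one end; the terminal node there is the unique short simple root (B_5). A semisimple Lie algebra decomposes uniquely as the direct sum of simple ideals, one per connected component of its Dynkin diagram, so g ≅ A_2 ⊕ B_5 (dimension 8 + 55 = 63).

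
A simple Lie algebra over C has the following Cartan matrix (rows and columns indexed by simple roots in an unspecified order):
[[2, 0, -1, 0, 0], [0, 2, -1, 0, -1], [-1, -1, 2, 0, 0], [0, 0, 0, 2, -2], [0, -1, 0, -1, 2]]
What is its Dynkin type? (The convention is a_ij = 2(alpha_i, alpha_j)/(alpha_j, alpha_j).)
type C_5

The matrix has rank 5 with 2's on the diagonal. Reading the off-diagonal entries as Dynkin edges (a single edge where a_ij = a_ji = -1; a double or triple edge where a_ij * a_ji = 2 or 3), the diagram is a chain of 5 nodes with a double edge at one end; the terminal node there is the unique long simple root (C_5). One simple-root ordering that puts it in standard form is (alpha_1, alpha_3, alpha_2, alpha_5, alpha_4). So the algebra is type C_5, i.e. sp(10).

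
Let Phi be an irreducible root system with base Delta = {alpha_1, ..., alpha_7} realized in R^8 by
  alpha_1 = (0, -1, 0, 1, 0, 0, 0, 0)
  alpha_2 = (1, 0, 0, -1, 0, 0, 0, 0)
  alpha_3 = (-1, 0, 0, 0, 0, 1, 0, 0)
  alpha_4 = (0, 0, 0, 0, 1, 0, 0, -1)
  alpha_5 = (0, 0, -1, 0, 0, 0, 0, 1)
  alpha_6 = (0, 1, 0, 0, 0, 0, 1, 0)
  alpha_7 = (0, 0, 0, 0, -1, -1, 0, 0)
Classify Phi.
A_7 (sl(8))

Compute the Cartan integers a_ij = 2(alpha_i, alpha_j)/(alpha_j, alpha_j); the resulting 7x7 Cartan matrix is
[[2, -1, 0, 0, 0, -1, 0], [-1, 2, -1, 0, 0, 0, 0], [0, -1, 2, 0, 0, 0, -1], [0, 0, 0, 2, -1, 0, -1], [0, 0, 0, -1, 2, 0, 0], [-1, 0, 0, 0, 0, 2, 0], [0, 0, -1, -1, 0, 0, 2]].
All simple roots have the same length, so the diagram is simply laced. The associated Dynkin diagram is a chain of 7 nodes with single edges (A_7), so the type is A_7 (the algebra sl(8)).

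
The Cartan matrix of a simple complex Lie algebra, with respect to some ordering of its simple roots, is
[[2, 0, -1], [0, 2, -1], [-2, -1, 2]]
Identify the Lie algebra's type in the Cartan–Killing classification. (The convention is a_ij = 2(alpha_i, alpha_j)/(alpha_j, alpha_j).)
The matrix has rank 3 with 2's on the diagonal. Reading the off-diagonal entries as Dynkin edges (a single edge where a_ij = a_ji = -1; a double or triple edge where a_ij * a_ji = 2 or 3), the diagram is a chain of 3 nodes with a double edge at one end; the terminal node there is the unique short simple root (B_3). One simple-root ordering that puts it in standard form is (alpha_2, alpha_3, alpha_1). So the algebra is type B_3, i.e. so(7).

type B_3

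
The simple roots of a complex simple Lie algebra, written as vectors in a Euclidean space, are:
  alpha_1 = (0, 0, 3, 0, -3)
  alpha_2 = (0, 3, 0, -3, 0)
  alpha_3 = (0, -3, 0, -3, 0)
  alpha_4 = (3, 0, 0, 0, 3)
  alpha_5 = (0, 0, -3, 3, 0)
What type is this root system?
D_5 (so(10))

Compute the Cartan integers a_ij = 2(alpha_i, alpha_j)/(alpha_j, alpha_j); the resulting 5x5 Cartan matrix is
[[2, 0, 0, -1, -1], [0, 2, 0, 0, -1], [0, 0, 2, 0, -1], [-1, 0, 0, 2, 0], [-1, -1, -1, 0, 2]].
All simple roots have the same length, so the diagram is simply laced. The associated Dynkin diagram is a chain of 3 nodes with a fork of two nodes at one end (D_5), so the type is D_5 (the algebra so(10)).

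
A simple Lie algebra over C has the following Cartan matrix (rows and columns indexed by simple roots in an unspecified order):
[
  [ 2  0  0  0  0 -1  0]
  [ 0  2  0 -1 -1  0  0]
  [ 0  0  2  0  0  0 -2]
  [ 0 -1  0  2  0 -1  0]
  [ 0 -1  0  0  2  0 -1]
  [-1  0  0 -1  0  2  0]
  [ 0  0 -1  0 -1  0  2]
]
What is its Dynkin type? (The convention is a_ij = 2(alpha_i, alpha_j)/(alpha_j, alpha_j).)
C_7

The matrix has rank 7 with 2's on the diagonal. Reading the off-diagonal entries as Dynkin edges (a single edge where a_ij = a_ji = -1; a double or triple edge where a_ij * a_ji = 2 or 3), the diagram is a chain of 7 nodes with a double edge at one end; the terminal node there is the unique long simple root (C_7). One simple-root ordering that puts it in standard form is (alpha_1, alpha_6, alpha_4, alpha_2, alpha_5, alpha_7, alpha_3). So the algebra is type C_7, i.e. sp(14).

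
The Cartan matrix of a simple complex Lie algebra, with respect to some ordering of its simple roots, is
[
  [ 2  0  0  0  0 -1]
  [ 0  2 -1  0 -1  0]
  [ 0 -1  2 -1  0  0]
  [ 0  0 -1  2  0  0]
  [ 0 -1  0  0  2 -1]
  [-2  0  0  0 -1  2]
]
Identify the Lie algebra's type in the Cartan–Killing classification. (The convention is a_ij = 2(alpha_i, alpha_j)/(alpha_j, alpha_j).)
B_6 (so(13))

The matrix has rank 6 with 2's on the diagonal. Reading the off-diagonal entries as Dynkin edges (a single edge where a_ij = a_ji = -1; a double or triple edge where a_ij * a_ji = 2 or 3), the diagram is a chain of 6 nodes with a double edge at one end; the terminal node there is the unique short simple root (B_6). One simple-root ordering that puts it in standard form is (alpha_4, alpha_3, alpha_2, alpha_5, alpha_6, alpha_1). So the algebra is type B_6, i.e. so(13).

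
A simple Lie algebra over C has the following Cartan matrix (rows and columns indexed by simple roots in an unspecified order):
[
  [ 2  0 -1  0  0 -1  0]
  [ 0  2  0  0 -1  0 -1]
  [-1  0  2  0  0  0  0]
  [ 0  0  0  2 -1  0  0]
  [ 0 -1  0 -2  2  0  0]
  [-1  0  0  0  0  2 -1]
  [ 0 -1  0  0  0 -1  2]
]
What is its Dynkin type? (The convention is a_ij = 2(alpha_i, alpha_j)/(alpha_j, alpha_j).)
The matrix has rank 7 with 2's on the diagonal. Reading the off-diagonal entries as Dynkin edges (a single edge where a_ij = a_ji = -1; a double or triple edge where a_ij * a_ji = 2 or 3), the diagram is a chain of 7 nodes with a double edge at one end; the terminal node there is the unique short simple root (B_7). One simple-root ordering that puts it in standard form is (alpha_3, alpha_1, alpha_6, alpha_7, alpha_2, alpha_5, alpha_4). So the algebra is type B_7, i.e. so(15).

B7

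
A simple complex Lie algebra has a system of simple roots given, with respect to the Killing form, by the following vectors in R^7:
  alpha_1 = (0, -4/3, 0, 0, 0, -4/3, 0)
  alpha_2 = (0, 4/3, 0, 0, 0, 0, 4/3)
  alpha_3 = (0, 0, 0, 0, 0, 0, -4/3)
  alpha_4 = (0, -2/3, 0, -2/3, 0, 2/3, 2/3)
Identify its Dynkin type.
F_4

Compute the Cartan integers a_ij = 2(alpha_i, alpha_j)/(alpha_j, alpha_j); the resulting 4x4 Cartan matrix is
[[2, -1, 0, 0], [-1, 2, -2, 0], [0, -1, 2, -1], [0, 0, -1, 2]].
The roots have two lengths (squared-length ratio 2:1); the short ones are alpha_{3,4}. The associated Dynkin diagram is a chain of 4 nodes with a double edge between the middle two (F_4), so the type is F_4.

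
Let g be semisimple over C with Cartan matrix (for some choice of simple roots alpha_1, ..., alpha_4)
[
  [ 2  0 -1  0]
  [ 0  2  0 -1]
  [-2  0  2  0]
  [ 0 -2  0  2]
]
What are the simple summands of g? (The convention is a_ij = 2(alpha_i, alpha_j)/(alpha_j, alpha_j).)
The diagram associated to this matrix has two connected components: the simple roots {alpha_1, alpha_3} form a chain of 2 nodes with a double edge at one end; the terminal node there is the unique short simple root (B_2), and {alpha_2, alpha_4} form a chain of 2 nodes with a double edge at one end; the terminal node there is the unique short simple root (B_2). A semisimple Lie algebra decomposes uniquely as the direct sum of simple ideals, one per connected component of its Dynkin diagram, so g ≅ B_2 ⊕ B_2 (dimension 10 + 10 = 20).

B2 ⊕ B2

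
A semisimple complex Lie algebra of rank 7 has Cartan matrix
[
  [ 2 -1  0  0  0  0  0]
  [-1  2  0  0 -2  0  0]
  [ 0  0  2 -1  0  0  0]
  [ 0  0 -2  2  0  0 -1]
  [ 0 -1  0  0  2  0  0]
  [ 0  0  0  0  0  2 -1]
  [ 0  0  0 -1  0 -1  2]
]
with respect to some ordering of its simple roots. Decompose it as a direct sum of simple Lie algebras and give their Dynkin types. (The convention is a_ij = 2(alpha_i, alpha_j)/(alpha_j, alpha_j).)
The diagram associated to this matrix has two connected components: the simple roots {alpha_1, alpha_2, alpha_5} form a chain of 3 nodes with a double edge at one end; the terminal node there is the unique short simple root (B_3), and {alpha_3, alpha_4, alpha_6, alpha_7} form a chain of 4 nodes with a double edge at one end; the terminal node there is the unique short simple root (B_4). A semisimple Lie algebra decomposes uniquely as the direct sum of simple ideals, one per connected component of its Dynkin diagram, so g ≅ B_3 ⊕ B_4 (dimension 21 + 36 = 57).

B_3 (so(7)) + B_4 (so(9))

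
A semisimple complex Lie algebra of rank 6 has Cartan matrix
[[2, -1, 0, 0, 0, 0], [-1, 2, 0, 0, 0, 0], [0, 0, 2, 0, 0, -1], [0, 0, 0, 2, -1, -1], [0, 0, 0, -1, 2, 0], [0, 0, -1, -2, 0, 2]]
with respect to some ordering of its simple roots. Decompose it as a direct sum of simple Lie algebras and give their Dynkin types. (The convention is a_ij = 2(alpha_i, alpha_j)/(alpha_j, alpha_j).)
The diagram associated to this matrix has two connected components: the simple roots {alpha_1, alpha_2} form a chain of 2 nodes with single edges (A_2), and {alpha_3, alpha_4, alpha_5, alpha_6} form a chain of 4 nodes with a double edge between the middle two (F_4). A semisimple Lie algebra decomposes uniquely as the direct sum of simple ideals, one per connected component of its Dynkin diagram, so g ≅ A_2 ⊕ F_4 (dimension 8 + 52 = 60).

A2 + F4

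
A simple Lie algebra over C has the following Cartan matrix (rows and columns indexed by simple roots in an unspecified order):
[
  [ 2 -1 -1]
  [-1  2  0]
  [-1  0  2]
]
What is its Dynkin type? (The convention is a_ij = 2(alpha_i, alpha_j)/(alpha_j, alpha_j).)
type A_3

The matrix has rank 3 with 2's on the diagonal. Reading the off-diagonal entries as Dynkin edges (a single edge where a_ij = a_ji = -1; a double or triple edge where a_ij * a_ji = 2 or 3), the diagram is a chain of 3 nodes with single edges (A_3). One simple-root ordering that puts it in standard form is (alpha_3, alpha_1, alpha_2). So the algebra is type A_3, i.e. sl(4).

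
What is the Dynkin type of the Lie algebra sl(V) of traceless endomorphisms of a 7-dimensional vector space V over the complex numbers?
A_6 (sl(7))

This is sl(7), which has dimension 7^2 - 1 = 48 and rank 7 - 1 = 6 (a Cartan subalgebra is the diagonal traceless matrices). In the classification of classical Lie algebras, the special linear algebra sl(n+1) has type A_n; here n = 6, so the Dynkin diagram is a chain of 6 nodes with single edges (A_6). Hence the type is A_6.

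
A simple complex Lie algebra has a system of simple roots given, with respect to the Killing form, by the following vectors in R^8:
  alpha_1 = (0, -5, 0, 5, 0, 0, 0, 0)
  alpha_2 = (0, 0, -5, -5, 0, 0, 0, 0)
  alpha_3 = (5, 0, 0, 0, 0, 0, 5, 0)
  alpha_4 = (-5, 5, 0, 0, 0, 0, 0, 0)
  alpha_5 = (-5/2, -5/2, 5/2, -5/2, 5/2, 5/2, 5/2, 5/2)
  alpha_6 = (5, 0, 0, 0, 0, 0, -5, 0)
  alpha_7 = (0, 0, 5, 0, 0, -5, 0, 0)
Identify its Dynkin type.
E7

Compute the Cartan integers a_ij = 2(alpha_i, alpha_j)/(alpha_j, alpha_j); the resulting 7x7 Cartan matrix is
[[2, -1, 0, -1, 0, 0, 0], [-1, 2, 0, 0, 0, 0, -1], [0, 0, 2, -1, 0, 0, 0], [-1, 0, -1, 2, 0, -1, 0], [0, 0, 0, 0, 2, -1, 0], [0, 0, 0, -1, -1, 2, 0], [0, -1, 0, 0, 0, 0, 2]].
All simple roots have the same length, so the diagram is simply laced. The associated Dynkin diagram is a chain of 6 nodes with one extra node attached to the third node from one end (E_7), so the type is E_7.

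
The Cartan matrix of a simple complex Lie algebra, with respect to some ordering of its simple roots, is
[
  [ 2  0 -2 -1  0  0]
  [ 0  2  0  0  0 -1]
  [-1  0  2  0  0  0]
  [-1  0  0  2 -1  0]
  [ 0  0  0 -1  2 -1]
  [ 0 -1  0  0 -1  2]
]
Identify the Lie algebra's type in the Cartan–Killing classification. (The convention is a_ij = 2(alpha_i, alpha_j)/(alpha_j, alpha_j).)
The matrix has rank 6 with 2's on the diagonal. Reading the off-diagonal entries as Dynkin edges (a single edge where a_ij = a_ji = -1; a double or triple edge where a_ij * a_ji = 2 or 3), the diagram is a chain of 6 nodes with a double edge at one end; the terminal node there is the unique short simple root (B_6). One simple-root ordering that puts it in standard form is (alpha_2, alpha_6, alpha_5, alpha_4, alpha_1, alpha_3). So the algebra is type B_6, i.e. so(13).

B6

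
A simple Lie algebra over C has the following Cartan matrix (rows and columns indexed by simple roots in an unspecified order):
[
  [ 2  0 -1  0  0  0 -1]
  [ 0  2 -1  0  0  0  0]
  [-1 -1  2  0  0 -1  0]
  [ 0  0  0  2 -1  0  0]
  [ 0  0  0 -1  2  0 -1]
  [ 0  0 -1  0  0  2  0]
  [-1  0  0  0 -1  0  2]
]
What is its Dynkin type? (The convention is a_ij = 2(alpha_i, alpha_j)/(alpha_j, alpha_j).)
The matrix has rank 7 with 2's on the diagonal. Reading the off-diagonal entries as Dynkin edges (a single edge where a_ij = a_ji = -1; a double or triple edge where a_ij * a_ji = 2 or 3), the diagram is a chain of 5 nodes with a fork of two nodes at one end (D_7). One simple-root ordering that puts it in standard form is (alpha_4, alpha_5, alpha_7, alpha_1, alpha_3, alpha_6, alpha_2). So the algebra is type D_7, i.e. so(14).

D7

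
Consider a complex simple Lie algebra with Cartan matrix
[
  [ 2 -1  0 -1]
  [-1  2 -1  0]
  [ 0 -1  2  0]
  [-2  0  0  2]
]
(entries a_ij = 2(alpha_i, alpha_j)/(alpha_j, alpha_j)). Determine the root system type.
type C_4

The matrix has rank 4 with 2's on the diagonal. Reading the off-diagonal entries as Dynkin edges (a single edge where a_ij = a_ji = -1; a double or triple edge where a_ij * a_ji = 2 or 3), the diagram is a chain of 4 nodes with a double edge at one end; the terminal node there is the unique long simple root (C_4). One simple-root ordering that puts it in standard form is (alpha_3, alpha_2, alpha_1, alpha_4). So the algebra is type C_4, i.e. sp(8).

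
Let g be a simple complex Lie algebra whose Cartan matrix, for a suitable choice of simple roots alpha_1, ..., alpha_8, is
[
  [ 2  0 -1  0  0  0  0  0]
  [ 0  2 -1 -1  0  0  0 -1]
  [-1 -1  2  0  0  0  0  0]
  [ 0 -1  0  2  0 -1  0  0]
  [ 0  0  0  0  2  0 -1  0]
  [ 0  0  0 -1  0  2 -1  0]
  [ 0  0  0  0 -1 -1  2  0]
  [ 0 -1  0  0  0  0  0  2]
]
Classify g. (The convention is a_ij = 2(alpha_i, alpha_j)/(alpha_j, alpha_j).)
type E_8

The matrix has rank 8 with 2's on the diagonal. Reading the off-diagonal entries as Dynkin edges (a single edge where a_ij = a_ji = -1; a double or triple edge where a_ij * a_ji = 2 or 3), the diagram is a chain of 7 nodes with one extra node attached to the third node from one end (E_8). One simple-root ordering that puts it in standard form is (alpha_1, alpha_8, alpha_3, alpha_2, alpha_4, alpha_6, alpha_7, alpha_5). So the algebra is type E_8.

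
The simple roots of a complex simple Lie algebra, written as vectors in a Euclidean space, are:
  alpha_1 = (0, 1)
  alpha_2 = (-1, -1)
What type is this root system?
Compute the Cartan integers a_ij = 2(alpha_i, alpha_j)/(alpha_j, alpha_j); the resulting 2x2 Cartan matrix is
[[2, -1], [-2, 2]].
The roots have two lengths (squared-length ratio 2:1); the short ones are alpha_{1}. The associated Dynkin diagram is a chain of 2 nodes with a double edge at one end; the terminal node there is the unique short simple root (B_2), so the type is B_2 (the algebra so(5)).

type B_2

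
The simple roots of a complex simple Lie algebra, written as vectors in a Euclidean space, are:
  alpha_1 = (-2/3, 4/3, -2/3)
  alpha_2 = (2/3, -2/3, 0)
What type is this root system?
G_2

Compute the Cartan integers a_ij = 2(alpha_i, alpha_j)/(alpha_j, alpha_j); the resulting 2x2 Cartan matrix is
[[2, -3], [-1, 2]].
The roots have two lengths (squared-length ratio 3:1); the short ones are alpha_{2}. The associated Dynkin diagram is two nodes joined by a triple edge (G_2), so the type is G_2.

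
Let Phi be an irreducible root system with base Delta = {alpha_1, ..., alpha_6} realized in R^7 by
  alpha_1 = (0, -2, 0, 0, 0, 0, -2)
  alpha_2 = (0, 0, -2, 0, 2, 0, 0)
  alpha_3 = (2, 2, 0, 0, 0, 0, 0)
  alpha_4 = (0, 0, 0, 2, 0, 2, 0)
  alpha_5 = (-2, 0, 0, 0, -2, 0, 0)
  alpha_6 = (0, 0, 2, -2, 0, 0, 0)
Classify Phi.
Compute the Cartan integers a_ij = 2(alpha_i, alpha_j)/(alpha_j, alpha_j); the resulting 6x6 Cartan matrix is
[[2, 0, -1, 0, 0, 0], [0, 2, 0, 0, -1, -1], [-1, 0, 2, 0, -1, 0], [0, 0, 0, 2, 0, -1], [0, -1, -1, 0, 2, 0], [0, -1, 0, -1, 0, 2]].
All simple roots have the same length, so the diagram is simply laced. The associated Dynkin diagram is a chain of 6 nodes with single edges (A_6), so the type is A_6 (the algebra sl(7)).

A6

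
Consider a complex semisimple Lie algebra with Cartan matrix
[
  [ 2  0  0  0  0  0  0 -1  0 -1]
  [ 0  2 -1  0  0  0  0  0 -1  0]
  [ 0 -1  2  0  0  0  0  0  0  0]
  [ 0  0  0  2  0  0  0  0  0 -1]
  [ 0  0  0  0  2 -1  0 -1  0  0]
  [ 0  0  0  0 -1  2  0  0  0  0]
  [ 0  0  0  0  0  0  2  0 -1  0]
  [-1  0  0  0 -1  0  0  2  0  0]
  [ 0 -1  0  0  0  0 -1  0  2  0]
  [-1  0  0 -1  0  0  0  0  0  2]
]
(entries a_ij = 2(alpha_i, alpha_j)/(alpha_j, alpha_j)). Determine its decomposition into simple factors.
The diagram associated to this matrix has two connected components: the simple roots {alpha_2, alpha_3, alpha_7, alpha_9} form a chain of 4 nodes with single edges (A_4), and {alpha_1, alpha_4, alpha_5, alpha_6, alpha_8, alpha_10} form a chain of 6 nodes with single edges (A_6). A semisimple Lie algebra decomposes uniquely as the direct sum of simple ideals, one per connected component of its Dynkin diagram, so g ≅ A_4 ⊕ A_6 (dimension 24 + 48 = 72).

type A_4 ⊕ type A_6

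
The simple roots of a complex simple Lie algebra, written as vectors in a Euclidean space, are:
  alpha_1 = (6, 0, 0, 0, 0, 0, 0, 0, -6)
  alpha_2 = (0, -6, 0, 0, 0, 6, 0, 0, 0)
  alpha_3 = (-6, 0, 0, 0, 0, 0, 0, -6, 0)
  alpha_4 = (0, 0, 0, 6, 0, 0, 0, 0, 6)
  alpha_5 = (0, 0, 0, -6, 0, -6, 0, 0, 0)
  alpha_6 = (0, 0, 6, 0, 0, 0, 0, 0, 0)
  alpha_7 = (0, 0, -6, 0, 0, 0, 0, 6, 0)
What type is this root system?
type B_7

Compute the Cartan integers a_ij = 2(alpha_i, alpha_j)/(alpha_j, alpha_j); the resulting 7x7 Cartan matrix is
[[2, 0, -1, -1, 0, 0, 0], [0, 2, 0, 0, -1, 0, 0], [-1, 0, 2, 0, 0, 0, -1], [-1, 0, 0, 2, -1, 0, 0], [0, -1, 0, -1, 2, 0, 0], [0, 0, 0, 0, 0, 2, -1], [0, 0, -1, 0, 0, -2, 2]].
The roots have two lengths (squared-length ratio 2:1); the short ones are alpha_{6}. The associated Dynkin diagram is a chain of 7 nodes with a double edge at one end; the terminal node there is the unique short simple root (B_7), so the type is B_7 (the algebra so(15)).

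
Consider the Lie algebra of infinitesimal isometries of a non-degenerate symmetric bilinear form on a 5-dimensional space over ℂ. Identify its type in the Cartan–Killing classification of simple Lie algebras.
This is so(5) with 5 odd, which has dimension 5(5-1)/2 = 10 and rank (5-1)/2 = 2. In the classification of classical Lie algebras, the orthogonal algebra so(2n+1) in an odd number of variables has type B_n; here n = 2, so the Dynkin diagram is a chain of 2 nodes with a double edge at one end; the terminal node there is the unique short simple root (B_2). Hence the type is B_2.

B_2 (so(5))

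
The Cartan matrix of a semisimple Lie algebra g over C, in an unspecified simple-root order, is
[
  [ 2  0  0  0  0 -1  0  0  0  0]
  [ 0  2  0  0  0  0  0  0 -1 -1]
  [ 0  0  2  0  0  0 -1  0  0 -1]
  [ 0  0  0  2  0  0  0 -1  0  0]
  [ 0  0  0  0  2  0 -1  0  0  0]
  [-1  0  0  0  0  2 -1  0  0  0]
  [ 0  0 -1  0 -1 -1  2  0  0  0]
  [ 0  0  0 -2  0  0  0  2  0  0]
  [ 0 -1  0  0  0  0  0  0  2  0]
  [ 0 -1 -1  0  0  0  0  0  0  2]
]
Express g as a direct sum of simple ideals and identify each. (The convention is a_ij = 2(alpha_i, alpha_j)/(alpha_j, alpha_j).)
B_2 + E_8

The diagram associated to this matrix has two connected components: the simple roots {alpha_4, alpha_8} form a chain of 2 nodes with a double edge at one end; the terminal node there is the unique short simple root (B_2), and {alpha_1, alpha_2, alpha_3, alpha_5, alpha_6, alpha_7, alpha_9, alpha_10} form a chain of 7 nodes with one extra node attached to the third node from one end (E_8). A semisimple Lie algebra decomposes uniquely as the direct sum of simple ideals, one per connected component of its Dynkin diagram, so g ≅ B_2 ⊕ E_8 (dimension 10 + 248 = 258).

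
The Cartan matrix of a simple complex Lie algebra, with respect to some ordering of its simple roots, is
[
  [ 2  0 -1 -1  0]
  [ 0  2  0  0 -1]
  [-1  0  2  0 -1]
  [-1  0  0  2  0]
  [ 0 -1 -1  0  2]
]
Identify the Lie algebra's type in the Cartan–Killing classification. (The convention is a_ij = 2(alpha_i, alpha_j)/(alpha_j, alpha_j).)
type A_5

The matrix has rank 5 with 2's on the diagonal. Reading the off-diagonal entries as Dynkin edges (a single edge where a_ij = a_ji = -1; a double or triple edge where a_ij * a_ji = 2 or 3), the diagram is a chain of 5 nodes with single edges (A_5). One simple-root ordering that puts it in standard form is (alpha_2, alpha_5, alpha_3, alpha_1, alpha_4). So the algebra is type A_5, i.e. sl(6).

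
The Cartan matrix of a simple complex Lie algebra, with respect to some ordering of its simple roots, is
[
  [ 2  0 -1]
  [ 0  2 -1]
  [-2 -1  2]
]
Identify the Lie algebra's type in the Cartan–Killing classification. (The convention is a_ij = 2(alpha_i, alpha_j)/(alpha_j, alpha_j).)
B_3 (so(7))

The matrix has rank 3 with 2's on the diagonal. Reading the off-diagonal entries as Dynkin edges (a single edge where a_ij = a_ji = -1; a double or triple edge where a_ij * a_ji = 2 or 3), the diagram is a chain of 3 nodes with a double edge at one end; the terminal node there is the unique short simple root (B_3). One simple-root ordering that puts it in standard form is (alpha_2, alpha_3, alpha_1). So the algebra is type B_3, i.e. so(7).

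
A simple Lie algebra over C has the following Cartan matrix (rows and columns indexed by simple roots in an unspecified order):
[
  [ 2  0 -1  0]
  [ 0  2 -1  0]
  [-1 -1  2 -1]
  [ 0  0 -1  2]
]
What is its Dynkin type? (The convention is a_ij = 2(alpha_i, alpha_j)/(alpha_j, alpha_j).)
D4

The matrix has rank 4 with 2's on the diagonal. Reading the off-diagonal entries as Dynkin edges (a single edge where a_ij = a_ji = -1; a double or triple edge where a_ij * a_ji = 2 or 3), the diagram is a chain of 2 nodes with a fork of two nodes at one end (D_4). One simple-root ordering that puts it in standard form is (alpha_1, alpha_3, alpha_2, alpha_4). So the algebra is type D_4, i.e. so(8).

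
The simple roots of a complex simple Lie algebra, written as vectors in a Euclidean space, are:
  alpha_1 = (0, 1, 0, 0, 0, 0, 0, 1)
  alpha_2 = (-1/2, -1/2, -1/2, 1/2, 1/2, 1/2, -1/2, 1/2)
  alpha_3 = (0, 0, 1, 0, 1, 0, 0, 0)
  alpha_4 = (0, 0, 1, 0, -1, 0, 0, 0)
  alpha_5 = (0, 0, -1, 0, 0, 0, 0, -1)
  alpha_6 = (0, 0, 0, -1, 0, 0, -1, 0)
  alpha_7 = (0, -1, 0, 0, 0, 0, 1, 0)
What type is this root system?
E_7

Compute the Cartan integers a_ij = 2(alpha_i, alpha_j)/(alpha_j, alpha_j); the resulting 7x7 Cartan matrix is
[[2, 0, 0, 0, -1, 0, -1], [0, 2, 0, -1, 0, 0, 0], [0, 0, 2, 0, -1, 0, 0], [0, -1, 0, 2, -1, 0, 0], [-1, 0, -1, -1, 2, 0, 0], [0, 0, 0, 0, 0, 2, -1], [-1, 0, 0, 0, 0, -1, 2]].
All simple roots have the same length, so the diagram is simply laced. The associated Dynkin diagram is a chain of 6 nodes with one extra node attached to the third node from one end (E_7), so the type is E_7.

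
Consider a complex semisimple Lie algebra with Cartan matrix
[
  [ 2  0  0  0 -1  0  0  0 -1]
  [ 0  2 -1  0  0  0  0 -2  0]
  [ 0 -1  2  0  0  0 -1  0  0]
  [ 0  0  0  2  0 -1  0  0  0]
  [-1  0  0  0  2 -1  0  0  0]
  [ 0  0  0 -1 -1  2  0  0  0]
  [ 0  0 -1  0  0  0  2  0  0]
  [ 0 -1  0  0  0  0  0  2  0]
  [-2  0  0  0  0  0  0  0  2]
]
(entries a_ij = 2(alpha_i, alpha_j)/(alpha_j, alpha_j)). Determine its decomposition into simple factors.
B_4 ⊕ C_5

The diagram associated to this matrix has two connected components: the simple roots {alpha_2, alpha_3, alpha_7, alpha_8} form a chain of 4 nodes with a double edge at one end; the terminal node there is the unique short simple root (B_4), and {alpha_1, alpha_4, alpha_5, alpha_6, alpha_9} form a chain of 5 nodes with a double edge at one end; the terminal node there is the unique long simple root (C_5). A semisimple Lie algebra decomposes uniquely as the direct sum of simple ideals, one per connected component of its Dynkin diagram, so g ≅ B_4 ⊕ C_5 (dimension 36 + 55 = 91).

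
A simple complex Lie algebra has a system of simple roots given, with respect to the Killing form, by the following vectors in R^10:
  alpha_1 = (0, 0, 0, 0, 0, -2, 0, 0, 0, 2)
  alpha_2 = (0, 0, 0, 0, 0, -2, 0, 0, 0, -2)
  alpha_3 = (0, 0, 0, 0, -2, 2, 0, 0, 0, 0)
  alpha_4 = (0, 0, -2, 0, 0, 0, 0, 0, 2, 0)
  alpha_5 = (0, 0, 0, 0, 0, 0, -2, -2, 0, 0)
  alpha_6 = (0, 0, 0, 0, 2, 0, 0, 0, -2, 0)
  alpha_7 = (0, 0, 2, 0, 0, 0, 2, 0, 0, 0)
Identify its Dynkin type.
Compute the Cartan integers a_ij = 2(alpha_i, alpha_j)/(alpha_j, alpha_j); the resulting 7x7 Cartan matrix is
[[2, 0, -1, 0, 0, 0, 0], [0, 2, -1, 0, 0, 0, 0], [-1, -1, 2, 0, 0, -1, 0], [0, 0, 0, 2, 0, -1, -1], [0, 0, 0, 0, 2, 0, -1], [0, 0, -1, -1, 0, 2, 0], [0, 0, 0, -1, -1, 0, 2]].
All simple roots have the same length, so the diagram is simply laced. The associated Dynkin diagram is a chain of 5 nodes with a fork of two nodes at one end (D_7), so the type is D_7 (the algebra so(14)).

D7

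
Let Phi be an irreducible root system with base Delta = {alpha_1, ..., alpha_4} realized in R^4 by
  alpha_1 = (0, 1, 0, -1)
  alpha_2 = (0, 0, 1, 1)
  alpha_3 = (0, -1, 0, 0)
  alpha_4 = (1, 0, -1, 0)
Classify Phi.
B_4 (so(9))

Compute the Cartan integers a_ij = 2(alpha_i, alpha_j)/(alpha_j, alpha_j); the resulting 4x4 Cartan matrix is
[[2, -1, -2, 0], [-1, 2, 0, -1], [-1, 0, 2, 0], [0, -1, 0, 2]].
The roots have two lengths (squared-length ratio 2:1); the short ones are alpha_{3}. The associated Dynkin diagram is a chain of 4 nodes with a double edge at one end; the terminal node there is the unique short simple root (B_4), so the type is B_4 (the algebra so(9)).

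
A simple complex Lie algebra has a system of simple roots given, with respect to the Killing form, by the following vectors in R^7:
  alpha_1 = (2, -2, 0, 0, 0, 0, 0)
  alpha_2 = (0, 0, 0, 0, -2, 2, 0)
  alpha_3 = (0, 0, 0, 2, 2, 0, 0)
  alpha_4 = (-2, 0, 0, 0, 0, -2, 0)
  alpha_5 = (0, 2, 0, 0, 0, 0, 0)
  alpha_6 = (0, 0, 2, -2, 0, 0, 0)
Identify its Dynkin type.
Compute the Cartan integers a_ij = 2(alpha_i, alpha_j)/(alpha_j, alpha_j); the resulting 6x6 Cartan matrix is
[[2, 0, 0, -1, -2, 0], [0, 2, -1, -1, 0, 0], [0, -1, 2, 0, 0, -1], [-1, -1, 0, 2, 0, 0], [-1, 0, 0, 0, 2, 0], [0, 0, -1, 0, 0, 2]].
The roots have two lengths (squared-length ratio 2:1); the short ones are alpha_{5}. The associated Dynkin diagram is a chain of 6 nodes with a double edge at one end; the terminal node there is the unique short simple root (B_6), so the type is B_6 (the algebra so(13)).

type B_6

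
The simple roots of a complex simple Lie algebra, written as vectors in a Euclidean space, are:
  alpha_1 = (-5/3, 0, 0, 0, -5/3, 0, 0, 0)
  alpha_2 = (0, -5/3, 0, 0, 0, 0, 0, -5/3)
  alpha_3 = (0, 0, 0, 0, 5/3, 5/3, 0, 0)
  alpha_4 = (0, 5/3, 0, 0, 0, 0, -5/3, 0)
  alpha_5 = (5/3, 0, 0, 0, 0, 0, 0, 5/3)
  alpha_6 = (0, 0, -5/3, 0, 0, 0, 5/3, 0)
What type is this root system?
Compute the Cartan integers a_ij = 2(alpha_i, alpha_j)/(alpha_j, alpha_j); the resulting 6x6 Cartan matrix is
[[2, 0, -1, 0, -1, 0], [0, 2, 0, -1, -1, 0], [-1, 0, 2, 0, 0, 0], [0, -1, 0, 2, 0, -1], [-1, -1, 0, 0, 2, 0], [0, 0, 0, -1, 0, 2]].
All simple roots have the same length, so the diagram is simply laced. The associated Dynkin diagram is a chain of 6 nodes with single edges (A_6), so the type is A_6 (the algebra sl(7)).

type A_6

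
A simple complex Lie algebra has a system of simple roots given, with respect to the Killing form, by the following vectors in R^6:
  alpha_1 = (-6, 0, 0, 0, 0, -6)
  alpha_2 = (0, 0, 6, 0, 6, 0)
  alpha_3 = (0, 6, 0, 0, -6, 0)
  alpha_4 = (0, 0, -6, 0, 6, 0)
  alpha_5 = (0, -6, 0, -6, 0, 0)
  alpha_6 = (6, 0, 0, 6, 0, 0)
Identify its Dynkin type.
Compute the Cartan integers a_ij = 2(alpha_i, alpha_j)/(alpha_j, alpha_j); the resulting 6x6 Cartan matrix is
[[2, 0, 0, 0, 0, -1], [0, 2, -1, 0, 0, 0], [0, -1, 2, -1, -1, 0], [0, 0, -1, 2, 0, 0], [0, 0, -1, 0, 2, -1], [-1, 0, 0, 0, -1, 2]].
All simple roots have the same length, so the diagram is simply laced. The associated Dynkin diagram is a chain of 4 nodes with a fork of two nodes at one end (D_6), so the type is D_6 (the algebra so(12)).

D6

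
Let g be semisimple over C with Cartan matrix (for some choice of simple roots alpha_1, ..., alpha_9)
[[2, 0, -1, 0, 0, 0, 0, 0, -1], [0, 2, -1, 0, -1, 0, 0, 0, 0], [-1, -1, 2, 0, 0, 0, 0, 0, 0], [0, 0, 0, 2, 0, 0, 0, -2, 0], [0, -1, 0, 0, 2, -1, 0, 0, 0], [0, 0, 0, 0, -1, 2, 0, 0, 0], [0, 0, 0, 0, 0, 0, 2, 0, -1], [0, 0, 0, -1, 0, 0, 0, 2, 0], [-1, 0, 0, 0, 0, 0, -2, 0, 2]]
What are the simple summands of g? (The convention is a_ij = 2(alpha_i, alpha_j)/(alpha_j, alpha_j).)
The diagram associated to this matrix has two connected components: the simple roots {alpha_4, alpha_8} form a chain of 2 nodes with a double edge at one end; the terminal node there is the unique short simple root (B_2), and {alpha_1, alpha_2, alpha_3, alpha_5, alpha_6, alpha_7, alpha_9} form a chain of 7 nodes with a double edge at one end; the terminal node there is the unique short simple root (B_7). A semisimple Lie algebra decomposes uniquely as the direct sum of simple ideals, one per connected component of its Dynkin diagram, so g ≅ B_2 ⊕ B_7 (dimension 10 + 105 = 115).

B_2 ⊕ B_7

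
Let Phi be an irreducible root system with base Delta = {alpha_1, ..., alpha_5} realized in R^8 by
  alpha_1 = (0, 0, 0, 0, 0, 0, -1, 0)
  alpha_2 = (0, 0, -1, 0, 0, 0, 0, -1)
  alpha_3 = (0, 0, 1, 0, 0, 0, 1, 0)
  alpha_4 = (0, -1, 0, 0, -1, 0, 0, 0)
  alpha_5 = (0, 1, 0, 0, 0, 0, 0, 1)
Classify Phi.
Compute the Cartan integers a_ij = 2(alpha_i, alpha_j)/(alpha_j, alpha_j); the resulting 5x5 Cartan matrix is
[[2, 0, -1, 0, 0], [0, 2, -1, 0, -1], [-2, -1, 2, 0, 0], [0, 0, 0, 2, -1], [0, -1, 0, -1, 2]].
The roots have two lengths (squared-length ratio 2:1); the short ones are alpha_{1}. The associated Dynkin diagram is a chain of 5 nodes with a double edge at one end; the terminal node there is the unique short simple root (B_5), so the type is B_5 (the algebra so(11)).

type B_5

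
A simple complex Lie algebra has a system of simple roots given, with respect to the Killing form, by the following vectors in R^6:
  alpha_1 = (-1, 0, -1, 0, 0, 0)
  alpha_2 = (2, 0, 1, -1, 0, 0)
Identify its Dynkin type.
Compute the Cartan integers a_ij = 2(alpha_i, alpha_j)/(alpha_j, alpha_j); the resulting 2x2 Cartan matrix is
[[2, -1], [-3, 2]].
The roots have two lengths (squared-length ratio 3:1); the short ones are alpha_{1}. The associated Dynkin diagram is two nodes joined by a triple edge (G_2), so the type is G_2.

G_2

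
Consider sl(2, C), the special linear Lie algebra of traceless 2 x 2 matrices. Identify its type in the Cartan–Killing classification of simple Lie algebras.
This is sl(2), which has dimension 2^2 - 1 = 3 and rank 2 - 1 = 1 (a Cartan subalgebra is the diagonal traceless matrices). In the classification of classical Lie algebras, the special linear algebra sl(n+1) has type A_n; here n = 1, so the Dynkin diagram is a chain of 1 nodes with single edges (A_1). Hence the type is A_1.

A_1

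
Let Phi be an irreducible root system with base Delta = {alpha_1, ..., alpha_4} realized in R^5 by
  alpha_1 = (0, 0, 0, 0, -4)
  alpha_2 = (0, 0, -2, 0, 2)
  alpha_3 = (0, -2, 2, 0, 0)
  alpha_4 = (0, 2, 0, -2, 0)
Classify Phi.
type C_4

Compute the Cartan integers a_ij = 2(alpha_i, alpha_j)/(alpha_j, alpha_j); the resulting 4x4 Cartan matrix is
[[2, -2, 0, 0], [-1, 2, -1, 0], [0, -1, 2, -1], [0, 0, -1, 2]].
The roots have two lengths (squared-length ratio 2:1); the short ones are alpha_{2,3,4}. The associated Dynkin diagram is a chain of 4 nodes with a double edge at one end; the terminal node there is the unique long simple root (C_4), so the type is C_4 (the algebra sp(8)).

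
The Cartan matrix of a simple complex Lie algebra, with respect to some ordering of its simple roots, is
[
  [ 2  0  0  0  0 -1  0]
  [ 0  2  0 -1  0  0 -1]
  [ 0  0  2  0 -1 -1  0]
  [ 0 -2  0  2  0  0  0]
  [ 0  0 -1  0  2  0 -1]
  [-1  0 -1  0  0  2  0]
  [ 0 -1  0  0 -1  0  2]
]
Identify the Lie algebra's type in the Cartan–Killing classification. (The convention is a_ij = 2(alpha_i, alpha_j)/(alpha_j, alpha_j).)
type C_7

The matrix has rank 7 with 2's on the diagonal. Reading the off-diagonal entries as Dynkin edges (a single edge where a_ij = a_ji = -1; a double or triple edge where a_ij * a_ji = 2 or 3), the diagram is a chain of 7 nodes with a double edge at one end; the terminal node there is the unique long simple root (C_7). One simple-root ordering that puts it in standard form is (alpha_1, alpha_6, alpha_3, alpha_5, alpha_7, alpha_2, alpha_4). So the algebra is type C_7, i.e. sp(14).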